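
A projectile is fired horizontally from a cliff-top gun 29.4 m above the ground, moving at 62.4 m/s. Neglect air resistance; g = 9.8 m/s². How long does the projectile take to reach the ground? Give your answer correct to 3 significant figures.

2.45 s

The horizontal speed doesn't affect the fall. With v_y0 = 0, h = ½ g t².
t = √(2 × 29.4 / 9.8) = √6.000 = 2.45 s.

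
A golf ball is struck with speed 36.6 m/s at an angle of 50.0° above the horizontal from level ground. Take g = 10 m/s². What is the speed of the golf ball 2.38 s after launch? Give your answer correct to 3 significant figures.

v_x = 36.6 cos 50.0° = 23.53 m/s (constant).
v_y(t) = 36.6 sin 50.0° − g t = 28.04 − 10 × 2.38 = 4.240 m/s.
Speed = √(v_x² + v_y²) = √(553.7 + 17.98) = 23.9 m/s.

23.9 m/s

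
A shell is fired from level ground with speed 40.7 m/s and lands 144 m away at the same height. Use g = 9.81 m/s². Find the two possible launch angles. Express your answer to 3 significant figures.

29.3° and 60.7°

Level-ground range: R = v₀² sin(2θ)/g ⇒ sin 2θ = R g / v₀² = 144×9.81/40.7² = 0.8528.
2θ = arcsin(0.8528) = 58.52° or 180° − 58.52° = 121.48°.
So θ = 29.3° or θ = 60.7°.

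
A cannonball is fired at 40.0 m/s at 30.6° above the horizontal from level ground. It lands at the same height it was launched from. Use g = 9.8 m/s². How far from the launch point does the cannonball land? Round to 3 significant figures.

143 m

For level ground, R = v₀² sin(2θ) / g.
sin(2 × 30.6°) = sin 61.20° = 0.8763.
R = (40.0)² × 0.8763 / 9.8 = 143 m.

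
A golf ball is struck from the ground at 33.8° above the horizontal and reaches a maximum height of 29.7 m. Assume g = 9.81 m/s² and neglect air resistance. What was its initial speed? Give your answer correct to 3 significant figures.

43.4 m/s

At maximum height v_y = 0, so (v₀ sin θ)² = 2 g H.
v₀ sin 33.8° = √(2 × 9.81 × 29.7) = 24.14 m/s.
v₀ = 24.14 / sin 33.8° = 24.14 / 0.5563 = 43.4 m/s.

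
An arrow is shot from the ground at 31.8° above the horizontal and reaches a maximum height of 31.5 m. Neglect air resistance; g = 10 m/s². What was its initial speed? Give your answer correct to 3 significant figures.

At maximum height v_y = 0, so (v₀ sin θ)² = 2 g H.
v₀ sin 31.8° = √(2 × 10 × 31.5) = 25.10 m/s.
v₀ = 25.10 / sin 31.8° = 25.10 / 0.5270 = 47.6 m/s.

47.6 m/s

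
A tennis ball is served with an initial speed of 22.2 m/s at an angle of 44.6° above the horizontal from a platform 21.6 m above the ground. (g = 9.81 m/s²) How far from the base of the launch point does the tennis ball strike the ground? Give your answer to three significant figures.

66.7 m

Components: v_x = 22.2 cos 44.6° = 15.81 m/s, v_y = 22.2 sin 44.6° = 15.59 m/s.
Vertical: 0 = 21.6 + 15.59 t − ½(9.81) t² ⇒ 4.905 t² − 15.59 t − 21.6 = 0.
t = [15.59 + √(243.0 + 423.8)] / 9.810 = 4.221 s.
Horizontal: R = v_x · t = 15.81 × 4.221 = 66.7 m.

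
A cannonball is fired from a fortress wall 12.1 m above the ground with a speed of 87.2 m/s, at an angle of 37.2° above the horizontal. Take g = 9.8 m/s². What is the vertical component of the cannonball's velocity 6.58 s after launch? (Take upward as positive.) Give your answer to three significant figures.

Initial vertical component: v_y0 = 87.2 sin 37.2° = 52.72 m/s.
v_y(t) = v_y0 − g t = 52.72 − 9.8 × 6.58 = -11.8 m/s.

-11.8 m/s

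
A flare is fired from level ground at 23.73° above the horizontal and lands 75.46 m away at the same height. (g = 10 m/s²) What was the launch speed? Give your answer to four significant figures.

32.00 m/s

On level ground, R = v₀² sin(2θ) / g, so v₀ = √(R g / sin 2θ).
sin(2 × 23.73°) = 0.7368.
v₀ = √(75.46 × 10 / 0.7368) = √1024.2 = 32.00 m/s.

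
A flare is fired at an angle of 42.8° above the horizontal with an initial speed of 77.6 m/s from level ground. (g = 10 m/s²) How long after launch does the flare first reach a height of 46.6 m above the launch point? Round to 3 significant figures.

0.974 s

v_y0 = 77.6 sin 42.8° = 52.72 m/s.
Set y = v_y0 t − ½ g t² = 46.6: 5.000 t² − 52.72 t + 46.6 = 0.
t = [52.72 ± √(2779 − 932.0)] / 10 = (52.72 ± 42.98) / 10, giving t = 0.974 s or t = 9.57 s.
The flare is on the way up at the first time, so t = 0.974 s.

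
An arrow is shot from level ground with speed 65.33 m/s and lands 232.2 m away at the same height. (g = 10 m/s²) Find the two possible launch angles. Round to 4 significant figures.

16.48° and 73.52°

Level-ground range: R = v₀² sin(2θ)/g ⇒ sin 2θ = R g / v₀² = 232.2×10/65.33² = 0.5440.
2θ = arcsin(0.5440) = 32.956° or 180° − 32.956° = 147.044°.
So θ = 16.48° or θ = 73.52°.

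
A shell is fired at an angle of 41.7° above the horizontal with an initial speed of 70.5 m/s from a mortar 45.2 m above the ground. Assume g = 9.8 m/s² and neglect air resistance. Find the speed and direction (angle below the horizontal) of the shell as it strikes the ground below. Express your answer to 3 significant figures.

v_x = 70.5 cos 41.7° = 52.64 m/s (constant).
|v_y| at impact = √((46.90)² + 2×9.8×45.2) = 55.55 m/s.
Speed = √(52.64² + 55.55²) = 76.5 m/s; angle = arctan(55.55/52.64) = 46.5° below horizontal.

76.5 m/s at 46.5° below the horizontal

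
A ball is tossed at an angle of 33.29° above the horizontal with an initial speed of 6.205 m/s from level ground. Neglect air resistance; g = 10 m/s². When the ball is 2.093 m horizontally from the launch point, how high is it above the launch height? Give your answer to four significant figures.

0.5602 m

v_x = 6.205 cos 33.29° = 5.1868 m/s, v_y0 = 6.205 sin 33.29° = 3.4058 m/s.
Time to reach x = 2.093 m: t = x / v_x = 2.093 / 5.1868 = 0.40352 s.
y = v_y0 t − ½ g t² = 3.4058×0.40352 − 5.000×0.40352² = 0.5602 m.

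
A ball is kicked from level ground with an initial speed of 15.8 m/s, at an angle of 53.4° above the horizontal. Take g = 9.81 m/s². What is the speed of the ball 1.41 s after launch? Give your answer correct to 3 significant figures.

9.49 m/s

v_x = 15.8 cos 53.4° = 9.420 m/s (constant).
v_y(t) = 15.8 sin 53.4° − g t = 12.68 − 9.81 × 1.41 = -1.152 m/s.
Speed = √(v_x² + v_y²) = √(88.74 + 1.327) = 9.49 m/s.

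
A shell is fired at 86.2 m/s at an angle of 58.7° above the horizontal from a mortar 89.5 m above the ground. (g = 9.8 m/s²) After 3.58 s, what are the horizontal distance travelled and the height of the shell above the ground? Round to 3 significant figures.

x = 160 m, y = 290 m

v_x = 86.2 cos 58.7° = 44.78 m/s; v_y0 = 86.2 sin 58.7° = 73.65 m/s.
x = v_x t = 44.78 × 3.58 = 160 m.
y = 89.5 + v_y0 t − ½ g t² = 290 m.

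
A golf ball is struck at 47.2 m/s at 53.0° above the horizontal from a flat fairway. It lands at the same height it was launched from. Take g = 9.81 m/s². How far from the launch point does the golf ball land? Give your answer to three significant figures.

218 m

Components: v_x = 47.2 cos 53.0° = 28.41 m/s, v_y = 47.2 sin 53.0° = 37.70 m/s.
Time of flight (same landing height): t = 2 v_y / g = 2 × 37.70 / 9.81 = 7.686 s.
Range: R = v_x · t = 28.41 × 7.686 = 218 m.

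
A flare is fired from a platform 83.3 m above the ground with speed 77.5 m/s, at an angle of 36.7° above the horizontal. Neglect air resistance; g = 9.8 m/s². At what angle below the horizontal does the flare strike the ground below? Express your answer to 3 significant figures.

v_x = 77.5 cos 36.7° = 62.14 m/s.
At impact |v_y| = √(v_y0² + 2 g h) = √(46.32² + 2×9.8×83.3) = 61.47 m/s.
Angle below horizontal = arctan(|v_y| / v_x) = arctan(61.47 / 62.14) = 44.7°.

44.7°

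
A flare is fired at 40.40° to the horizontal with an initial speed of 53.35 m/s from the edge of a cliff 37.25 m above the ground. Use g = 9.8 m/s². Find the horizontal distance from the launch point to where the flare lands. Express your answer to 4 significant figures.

325.3 m

Components: v_x = 53.35 cos 40.40° = 40.628 m/s, v_y = 53.35 sin 40.40° = 34.577 m/s.
Vertical: 0 = 37.25 + 34.577 t − ½(9.8) t² ⇒ 4.900 t² − 34.577 t − 37.25 = 0.
t = [34.577 + √(1195.6 + 730.10)] / 9.800 = 8.0061 s.
Horizontal: R = v_x · t = 40.628 × 8.0061 = 325.3 m.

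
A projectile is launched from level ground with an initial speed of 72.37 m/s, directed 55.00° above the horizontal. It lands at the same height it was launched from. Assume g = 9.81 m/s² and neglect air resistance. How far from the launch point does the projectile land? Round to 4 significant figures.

501.7 m

Components: v_x = 72.37 cos 55.00° = 41.510 m/s, v_y = 72.37 sin 55.00° = 59.282 m/s.
Time of flight (same landing height): t = 2 v_y / g = 2 × 59.282 / 9.81 = 12.086 s.
Range: R = v_x · t = 41.510 × 12.086 = 501.7 m.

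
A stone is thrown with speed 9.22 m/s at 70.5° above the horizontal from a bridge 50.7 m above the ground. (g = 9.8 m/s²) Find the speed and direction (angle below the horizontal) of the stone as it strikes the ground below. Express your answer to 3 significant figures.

v_x = 9.22 cos 70.5° = 3.078 m/s (constant).
|v_y| at impact = √((8.691)² + 2×9.8×50.7) = 32.70 m/s.
Speed = √(3.078² + 32.70²) = 32.8 m/s; angle = arctan(32.70/3.078) = 84.6° below horizontal.

32.8 m/s at 84.6° below the horizontal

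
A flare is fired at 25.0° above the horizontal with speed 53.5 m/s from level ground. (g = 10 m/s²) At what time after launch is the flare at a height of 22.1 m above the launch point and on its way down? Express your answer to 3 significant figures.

3.09 s

v_y0 = 53.5 sin 25.0° = 22.61 m/s.
Set y = v_y0 t − ½ g t² = 22.1: 5.000 t² − 22.61 t + 22.1 = 0.
t = [22.61 ± √(511.2 − 442.0)] / 10 = (22.61 ± 8.319) / 10, giving t = 1.43 s or t = 3.09 s.
On the way down corresponds to the larger root: t = 3.09 s.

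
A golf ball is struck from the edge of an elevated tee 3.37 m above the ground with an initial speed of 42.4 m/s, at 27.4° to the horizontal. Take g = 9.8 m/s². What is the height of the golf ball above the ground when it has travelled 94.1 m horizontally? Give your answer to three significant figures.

21.5 m

v_x = 42.4 cos 27.4° = 37.64 m/s, v_y0 = 42.4 sin 27.4° = 19.51 m/s.
Time to reach x = 94.1 m: t = x / v_x = 94.1 / 37.64 = 2.500 s.
y = 3.37 + v_y0 t − ½ g t² = 3.37 + 19.51×2.500 − 4.900×2.500² = 21.5 m.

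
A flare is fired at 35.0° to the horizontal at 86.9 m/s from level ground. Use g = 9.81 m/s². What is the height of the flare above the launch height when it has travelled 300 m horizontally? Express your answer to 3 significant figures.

v_x = 86.9 cos 35.0° = 71.18 m/s, v_y0 = 86.9 sin 35.0° = 49.84 m/s.
Time to reach x = 300 m: t = x / v_x = 300 / 71.18 = 4.215 s.
y = v_y0 t − ½ g t² = 49.84×4.215 − 4.905×4.215² = 123 m.

123 m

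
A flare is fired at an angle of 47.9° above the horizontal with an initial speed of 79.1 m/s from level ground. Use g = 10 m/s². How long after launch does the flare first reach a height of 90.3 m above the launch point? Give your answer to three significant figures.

1.82 s

v_y0 = 79.1 sin 47.9° = 58.69 m/s.
Set y = v_y0 t − ½ g t² = 90.3: 5.000 t² − 58.69 t + 90.3 = 0.
t = [58.69 ± √(3445 − 1806)] / 10 = (58.69 ± 40.48) / 10, giving t = 1.82 s or t = 9.92 s.
The flare is on the way up at the first time, so t = 1.82 s.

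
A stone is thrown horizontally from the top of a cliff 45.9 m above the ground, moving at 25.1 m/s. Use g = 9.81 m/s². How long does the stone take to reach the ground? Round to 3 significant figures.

The horizontal speed doesn't affect the fall. With v_y0 = 0, h = ½ g t².
t = √(2 × 45.9 / 9.81) = √9.358 = 3.06 s.

3.06 s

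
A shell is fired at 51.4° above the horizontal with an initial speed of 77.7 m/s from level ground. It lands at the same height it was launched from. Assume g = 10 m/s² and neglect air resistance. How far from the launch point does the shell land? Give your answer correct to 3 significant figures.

589 m

For level ground, R = v₀² sin(2θ) / g.
sin(2 × 51.4°) = sin 102.8° = 0.9751.
R = (77.7)² × 0.9751 / 10 = 589 m.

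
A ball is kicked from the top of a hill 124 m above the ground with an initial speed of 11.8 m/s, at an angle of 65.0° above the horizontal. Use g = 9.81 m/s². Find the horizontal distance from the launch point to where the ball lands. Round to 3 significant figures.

31.1 m

Components: v_x = 11.8 cos 65.0° = 4.987 m/s, v_y = 11.8 sin 65.0° = 10.69 m/s.
Vertical: 0 = 124 + 10.69 t − ½(9.81) t² ⇒ 4.905 t² − 10.69 t − 124 = 0.
t = [10.69 + √(114.3 + 2433)] / 9.810 = 6.235 s.
Horizontal: R = v_x · t = 4.987 × 6.235 = 31.1 m.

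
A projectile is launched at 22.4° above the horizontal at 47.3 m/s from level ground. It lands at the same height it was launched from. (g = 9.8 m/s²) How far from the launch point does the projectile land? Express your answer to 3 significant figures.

161 m

Components: v_x = 47.3 cos 22.4° = 43.73 m/s, v_y = 47.3 sin 22.4° = 18.02 m/s.
Time of flight (same landing height): t = 2 v_y / g = 2 × 18.02 / 9.8 = 3.678 s.
Range: R = v_x · t = 43.73 × 3.678 = 161 m.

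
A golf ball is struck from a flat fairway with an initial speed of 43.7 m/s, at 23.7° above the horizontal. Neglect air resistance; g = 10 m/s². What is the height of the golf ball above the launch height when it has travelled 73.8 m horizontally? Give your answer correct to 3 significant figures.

v_x = 43.7 cos 23.7° = 40.01 m/s, v_y0 = 43.7 sin 23.7° = 17.57 m/s.
Time to reach x = 73.8 m: t = x / v_x = 73.8 / 40.01 = 1.845 s.
y = v_y0 t − ½ g t² = 17.57×1.845 − 5.000×1.845² = 15.4 m.

15.4 m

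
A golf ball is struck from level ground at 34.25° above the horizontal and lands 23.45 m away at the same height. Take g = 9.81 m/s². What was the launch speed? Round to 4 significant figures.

15.72 m/s

On level ground, R = v₀² sin(2θ) / g, so v₀ = √(R g / sin 2θ).
sin(2 × 34.25°) = 0.9304.
v₀ = √(23.45 × 9.81 / 0.9304) = √247.25 = 15.72 m/s.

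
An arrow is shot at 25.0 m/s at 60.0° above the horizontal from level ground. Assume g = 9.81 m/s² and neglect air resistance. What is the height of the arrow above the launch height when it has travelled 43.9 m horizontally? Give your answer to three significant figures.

15.5 m

v_x = 25.0 cos 60.0° = 12.50 m/s, v_y0 = 25.0 sin 60.0° = 21.65 m/s.
Time to reach x = 43.9 m: t = x / v_x = 43.9 / 12.50 = 3.512 s.
y = v_y0 t − ½ g t² = 21.65×3.512 − 4.905×3.512² = 15.5 m.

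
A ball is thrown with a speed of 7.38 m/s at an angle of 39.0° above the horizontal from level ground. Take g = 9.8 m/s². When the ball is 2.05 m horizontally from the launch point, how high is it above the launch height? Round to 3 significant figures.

v_x = 7.38 cos 39.0° = 5.735 m/s, v_y0 = 7.38 sin 39.0° = 4.644 m/s.
Time to reach x = 2.05 m: t = x / v_x = 2.05 / 5.735 = 0.3575 s.
y = v_y0 t − ½ g t² = 4.644×0.3575 − 4.900×0.3575² = 1.03 m.

1.03 m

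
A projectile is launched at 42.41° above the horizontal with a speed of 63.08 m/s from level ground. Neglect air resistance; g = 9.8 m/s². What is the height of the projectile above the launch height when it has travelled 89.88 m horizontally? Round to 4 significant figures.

v_x = 63.08 cos 42.41° = 46.574 m/s, v_y0 = 63.08 sin 42.41° = 42.543 m/s.
Time to reach x = 89.88 m: t = x / v_x = 89.88 / 46.574 = 1.9298 s.
y = v_y0 t − ½ g t² = 42.543×1.9298 − 4.900×1.9298² = 63.85 m.

63.85 m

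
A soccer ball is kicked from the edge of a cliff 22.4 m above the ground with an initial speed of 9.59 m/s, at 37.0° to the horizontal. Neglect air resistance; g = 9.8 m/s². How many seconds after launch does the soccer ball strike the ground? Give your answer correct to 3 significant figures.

Vertical component: v_y = 9.59 sin 37.0° = 5.771 m/s.
Taking up as positive with launch at y = 22.4 m, landing at y = 0: 0 = 22.4 + 5.771 t − ½(9.8) t².
Solving 4.900 t² − 5.771 t − 22.4 = 0 gives t = [5.771 + √(5.771² + 4·4.900·22.4)] / 9.800 = 2.81 s.

2.81 s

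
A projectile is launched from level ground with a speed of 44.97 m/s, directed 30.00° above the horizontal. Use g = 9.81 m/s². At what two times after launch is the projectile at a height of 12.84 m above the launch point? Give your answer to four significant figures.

0.6685 s and 3.916 s

v_y0 = 44.97 sin 30.00° = 22.485 m/s.
Set y = v_y0 t − ½ g t² = 12.84: 4.905 t² − 22.485 t + 12.84 = 0.
t = [22.485 ± √(505.58 − 251.92)] / 9.81 = (22.485 ± 15.927) / 9.81, giving t = 0.6685 s or t = 3.916 s.
So the projectile is at 12.84 m at t = 0.6685 s (rising) and t = 3.916 s (falling).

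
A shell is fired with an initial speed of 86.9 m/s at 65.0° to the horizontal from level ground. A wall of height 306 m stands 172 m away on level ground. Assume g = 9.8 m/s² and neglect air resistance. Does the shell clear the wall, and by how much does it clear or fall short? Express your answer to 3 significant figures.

v_x = 86.9 cos 65.0° = 36.73 m/s; v_y0 = 86.9 sin 65.0° = 78.76 m/s.
Time to reach the wall: t = 172 / 36.73 = 4.683 s.
Height at that point: y = 78.76×4.683 − 4.900×4.683² = 261.4 m.
That is 306 − 261.4 = 44.6 m below the top of the wall, so the shell does not clear it.

No — it falls 44.6 m short of clearing the wall.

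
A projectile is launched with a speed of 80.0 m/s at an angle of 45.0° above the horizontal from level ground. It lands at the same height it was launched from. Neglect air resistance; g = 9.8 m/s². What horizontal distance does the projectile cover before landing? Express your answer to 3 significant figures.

653 m

For level ground, R = v₀² sin(2θ) / g.
sin(2 × 45.0°) = sin 90.00° = 1.000.
R = (80.0)² × 1.000 / 9.8 = 653 m.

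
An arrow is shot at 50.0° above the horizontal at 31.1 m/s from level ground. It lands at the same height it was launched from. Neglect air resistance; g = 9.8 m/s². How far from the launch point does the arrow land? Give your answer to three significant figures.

For level ground, R = v₀² sin(2θ) / g.
sin(2 × 50.0°) = sin 100.0° = 0.9848.
R = (31.1)² × 0.9848 / 9.8 = 97.2 m.

97.2 m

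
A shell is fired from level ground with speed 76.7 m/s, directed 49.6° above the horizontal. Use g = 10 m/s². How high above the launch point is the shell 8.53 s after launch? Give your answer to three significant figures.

134 m

v_y0 = 76.7 sin 49.6° = 58.41 m/s.
y(t) = v_y0 t − ½ g t² = 58.41×8.53 − 5.000×8.53² = 134 m.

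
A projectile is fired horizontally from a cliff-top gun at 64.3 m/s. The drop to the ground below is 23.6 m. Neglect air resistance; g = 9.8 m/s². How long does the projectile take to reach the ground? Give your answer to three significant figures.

2.19 s

The horizontal speed doesn't affect the fall. With v_y0 = 0, h = ½ g t².
t = √(2 × 23.6 / 9.8) = √4.816 = 2.19 s.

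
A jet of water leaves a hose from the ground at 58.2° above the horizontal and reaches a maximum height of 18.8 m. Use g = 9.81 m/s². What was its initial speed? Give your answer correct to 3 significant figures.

22.6 m/s

At maximum height v_y = 0, so (v₀ sin θ)² = 2 g H.
v₀ sin 58.2° = √(2 × 9.81 × 18.8) = 19.21 m/s.
v₀ = 19.21 / sin 58.2° = 19.21 / 0.8499 = 22.6 m/s.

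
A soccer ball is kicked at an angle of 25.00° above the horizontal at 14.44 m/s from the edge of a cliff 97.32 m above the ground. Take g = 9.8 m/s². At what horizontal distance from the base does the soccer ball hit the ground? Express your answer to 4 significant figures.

67.04 m

Components: v_x = 14.44 cos 25.00° = 13.087 m/s, v_y = 14.44 sin 25.00° = 6.1026 m/s.
Vertical: 0 = 97.32 + 6.1026 t − ½(9.8) t² ⇒ 4.900 t² − 6.1026 t − 97.32 = 0.
t = [6.1026 + √(37.242 + 1907.5)] / 9.800 = 5.1226 s.
Horizontal: R = v_x · t = 13.087 × 5.1226 = 67.04 m.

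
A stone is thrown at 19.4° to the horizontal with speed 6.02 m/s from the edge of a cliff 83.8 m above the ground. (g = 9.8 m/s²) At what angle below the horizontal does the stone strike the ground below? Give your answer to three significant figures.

v_x = 6.02 cos 19.4° = 5.678 m/s.
At impact |v_y| = √(v_y0² + 2 g h) = √(2.000² + 2×9.8×83.8) = 40.58 m/s.
Angle below horizontal = arctan(|v_y| / v_x) = arctan(40.58 / 5.678) = 82.0°.

82.0°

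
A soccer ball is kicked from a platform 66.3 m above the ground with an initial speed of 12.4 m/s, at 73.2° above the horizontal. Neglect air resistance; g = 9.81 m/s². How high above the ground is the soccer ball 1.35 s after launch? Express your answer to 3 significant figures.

73.4 m

v_y0 = 12.4 sin 73.2° = 11.87 m/s.
y(t) = 66.3 + v_y0 t − ½ g t² = 66.3 + 11.87×1.35 − ½×9.81×1.35² = 73.4 m.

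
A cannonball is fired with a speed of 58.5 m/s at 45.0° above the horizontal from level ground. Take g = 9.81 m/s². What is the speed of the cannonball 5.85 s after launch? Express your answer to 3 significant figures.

44.4 m/s

v_x = 58.5 cos 45.0° = 41.37 m/s (constant).
v_y(t) = 58.5 sin 45.0° − g t = 41.37 − 9.81 × 5.85 = -16.02 m/s.
Speed = √(v_x² + v_y²) = √(1711 + 256.6) = 44.4 m/s.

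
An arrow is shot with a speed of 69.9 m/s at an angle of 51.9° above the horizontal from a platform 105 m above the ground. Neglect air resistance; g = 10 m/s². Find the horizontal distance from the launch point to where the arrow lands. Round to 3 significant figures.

Components: v_x = 69.9 cos 51.9° = 43.13 m/s, v_y = 69.9 sin 51.9° = 55.01 m/s.
Vertical: 0 = 105 + 55.01 t − ½(10) t² ⇒ 5.000 t² − 55.01 t − 105 = 0.
t = [55.01 + √(3026 + 2100)] / 10.00 = 12.66 s.
Horizontal: R = v_x · t = 43.13 × 12.66 = 546 m.

546 m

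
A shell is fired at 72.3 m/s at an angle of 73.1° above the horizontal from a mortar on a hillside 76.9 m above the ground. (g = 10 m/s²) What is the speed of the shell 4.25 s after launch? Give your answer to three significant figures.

v_x = 72.3 cos 73.1° = 21.02 m/s (constant).
v_y(t) = 72.3 sin 73.1° − g t = 69.18 − 10 × 4.25 = 26.68 m/s.
Speed = √(v_x² + v_y²) = √(441.8 + 711.8) = 34.0 m/s.

34.0 m/s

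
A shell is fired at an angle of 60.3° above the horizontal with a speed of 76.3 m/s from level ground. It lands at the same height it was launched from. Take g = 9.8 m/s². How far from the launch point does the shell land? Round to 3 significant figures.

511 m

Components: v_x = 76.3 cos 60.3° = 37.80 m/s, v_y = 76.3 sin 60.3° = 66.28 m/s.
Time of flight (same landing height): t = 2 v_y / g = 2 × 66.28 / 9.8 = 13.53 s.
Range: R = v_x · t = 37.80 × 13.53 = 511 m.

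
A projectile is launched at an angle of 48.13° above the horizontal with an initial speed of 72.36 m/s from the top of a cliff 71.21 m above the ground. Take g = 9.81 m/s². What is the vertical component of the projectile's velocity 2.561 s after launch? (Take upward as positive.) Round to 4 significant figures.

28.76 m/s

Initial vertical component: v_y0 = 72.36 sin 48.13° = 53.884 m/s.
v_y(t) = v_y0 − g t = 53.884 − 9.81 × 2.561 = 28.76 m/s.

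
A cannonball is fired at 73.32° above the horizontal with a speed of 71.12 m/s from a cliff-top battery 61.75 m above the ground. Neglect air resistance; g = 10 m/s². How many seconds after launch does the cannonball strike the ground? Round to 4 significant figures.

14.48 s

Vertical component: v_y = 71.12 sin 73.32° = 68.127 m/s.
Taking up as positive with launch at y = 61.75 m, landing at y = 0: 0 = 61.75 + 68.127 t − ½(10) t².
Solving 5.000 t² − 68.127 t − 61.75 = 0 gives t = [68.127 + √(68.127² + 4·5.000·61.75)] / 10.00 = 14.48 s.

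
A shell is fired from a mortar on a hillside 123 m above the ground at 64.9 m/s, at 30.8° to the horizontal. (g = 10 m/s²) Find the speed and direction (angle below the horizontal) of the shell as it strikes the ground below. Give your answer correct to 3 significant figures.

v_x = 64.9 cos 30.8° = 55.75 m/s (constant).
|v_y| at impact = √((33.23)² + 2×10×123) = 59.70 m/s.
Speed = √(55.75² + 59.70²) = 81.7 m/s; angle = arctan(59.70/55.75) = 47.0° below horizontal.

81.7 m/s at 47.0° below the horizontal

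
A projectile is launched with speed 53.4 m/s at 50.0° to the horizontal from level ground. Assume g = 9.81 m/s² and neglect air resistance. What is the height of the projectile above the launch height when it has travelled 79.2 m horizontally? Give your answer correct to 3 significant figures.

v_x = 53.4 cos 50.0° = 34.32 m/s, v_y0 = 53.4 sin 50.0° = 40.91 m/s.
Time to reach x = 79.2 m: t = x / v_x = 79.2 / 34.32 = 2.308 s.
y = v_y0 t − ½ g t² = 40.91×2.308 − 4.905×2.308² = 68.3 m.

68.3 m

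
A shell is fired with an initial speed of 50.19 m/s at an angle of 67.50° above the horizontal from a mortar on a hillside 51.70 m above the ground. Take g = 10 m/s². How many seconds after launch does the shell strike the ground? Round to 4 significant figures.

10.28 s

Vertical component: v_y = 50.19 sin 67.50° = 46.370 m/s.
Taking up as positive with launch at y = 51.70 m, landing at y = 0: 0 = 51.70 + 46.370 t − ½(10) t².
Solving 5.000 t² − 46.370 t − 51.70 = 0 gives t = [46.370 + √(46.370² + 4·5.000·51.70)] / 10.00 = 10.28 s.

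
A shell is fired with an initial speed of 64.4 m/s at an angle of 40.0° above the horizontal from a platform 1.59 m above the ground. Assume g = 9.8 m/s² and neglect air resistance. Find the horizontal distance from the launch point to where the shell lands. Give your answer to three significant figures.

Components: v_x = 64.4 cos 40.0° = 49.33 m/s, v_y = 64.4 sin 40.0° = 41.40 m/s.
Vertical: 0 = 1.59 + 41.40 t − ½(9.8) t² ⇒ 4.900 t² − 41.40 t − 1.59 = 0.
t = [41.40 + √(1714 + 31.16)] / 9.800 = 8.487 s.
Horizontal: R = v_x · t = 49.33 × 8.487 = 419 m.

419 m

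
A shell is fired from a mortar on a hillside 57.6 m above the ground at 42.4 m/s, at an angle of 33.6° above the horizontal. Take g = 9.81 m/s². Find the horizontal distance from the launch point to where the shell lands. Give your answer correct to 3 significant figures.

232 m

Components: v_x = 42.4 cos 33.6° = 35.32 m/s, v_y = 42.4 sin 33.6° = 23.46 m/s.
Vertical: 0 = 57.6 + 23.46 t − ½(9.81) t² ⇒ 4.905 t² − 23.46 t − 57.6 = 0.
t = [23.46 + √(550.4 + 1130)] / 9.810 = 6.570 s.
Horizontal: R = v_x · t = 35.32 × 6.570 = 232 m.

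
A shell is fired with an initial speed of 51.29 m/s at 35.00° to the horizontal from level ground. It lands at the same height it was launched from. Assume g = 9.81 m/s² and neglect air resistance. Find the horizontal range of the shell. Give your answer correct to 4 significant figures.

Components: v_x = 51.29 cos 35.00° = 42.014 m/s, v_y = 51.29 sin 35.00° = 29.419 m/s.
Time of flight (same landing height): t = 2 v_y / g = 2 × 29.419 / 9.81 = 5.9978 s.
Range: R = v_x · t = 42.014 × 5.9978 = 252.0 m.

252.0 m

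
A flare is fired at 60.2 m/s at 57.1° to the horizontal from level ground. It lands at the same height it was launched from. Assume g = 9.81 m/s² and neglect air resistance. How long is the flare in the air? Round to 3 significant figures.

10.3 s

Vertical component: v_y = 60.2 sin 57.1° = 50.55 m/s.
For a projectile landing at launch height, time of flight is t = 2 v_y / g = 2 × 50.55 / 9.81 = 10.3 s.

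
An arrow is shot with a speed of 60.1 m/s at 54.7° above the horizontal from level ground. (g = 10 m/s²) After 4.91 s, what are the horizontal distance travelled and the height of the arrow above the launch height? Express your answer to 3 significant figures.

v_x = 60.1 cos 54.7° = 34.73 m/s; v_y0 = 60.1 sin 54.7° = 49.05 m/s.
x = v_x t = 34.73 × 4.91 = 171 m.
y = v_y0 t − ½ g t² = 49.05×4.91 − 5.000×4.91² = 120 m.

x = 171 m, y = 120 m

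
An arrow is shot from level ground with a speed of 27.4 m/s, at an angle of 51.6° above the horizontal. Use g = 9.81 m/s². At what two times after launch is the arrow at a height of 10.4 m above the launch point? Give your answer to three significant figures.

0.555 s and 3.82 s

v_y0 = 27.4 sin 51.6° = 21.47 m/s.
Set y = v_y0 t − ½ g t² = 10.4: 4.905 t² − 21.47 t + 10.4 = 0.
t = [21.47 ± √(461.0 − 204.0)] / 9.81 = (21.47 ± 16.03) / 9.81, giving t = 0.555 s or t = 3.82 s.
So the arrow is at 10.4 m at t = 0.555 s (rising) and t = 3.82 s (falling).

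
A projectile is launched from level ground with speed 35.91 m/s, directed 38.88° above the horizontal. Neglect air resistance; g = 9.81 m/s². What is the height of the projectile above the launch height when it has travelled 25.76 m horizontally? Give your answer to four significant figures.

v_x = 35.91 cos 38.88° = 27.955 m/s, v_y0 = 35.91 sin 38.88° = 22.540 m/s.
Time to reach x = 25.76 m: t = x / v_x = 25.76 / 27.955 = 0.92148 s.
y = v_y0 t − ½ g t² = 22.540×0.92148 − 4.905×0.92148² = 16.61 m.

16.61 m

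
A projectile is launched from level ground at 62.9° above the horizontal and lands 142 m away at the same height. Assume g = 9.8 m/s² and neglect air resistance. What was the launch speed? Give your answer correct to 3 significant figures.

41.4 m/s

On level ground, R = v₀² sin(2θ) / g, so v₀ = √(R g / sin 2θ).
sin(2 × 62.9°) = 0.8111.
v₀ = √(142 × 9.8 / 0.8111) = √1716 = 41.4 m/s.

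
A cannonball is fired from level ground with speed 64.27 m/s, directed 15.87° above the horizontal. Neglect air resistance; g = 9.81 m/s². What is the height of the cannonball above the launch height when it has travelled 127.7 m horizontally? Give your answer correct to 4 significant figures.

15.37 m

v_x = 64.27 cos 15.87° = 61.820 m/s, v_y0 = 64.27 sin 15.87° = 17.575 m/s.
Time to reach x = 127.7 m: t = x / v_x = 127.7 / 61.820 = 2.0657 s.
y = v_y0 t − ½ g t² = 17.575×2.0657 − 4.905×2.0657² = 15.37 m.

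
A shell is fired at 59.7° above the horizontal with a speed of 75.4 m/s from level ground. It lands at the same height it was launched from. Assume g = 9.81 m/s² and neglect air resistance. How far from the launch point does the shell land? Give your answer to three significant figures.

For level ground, R = v₀² sin(2θ) / g.
sin(2 × 59.7°) = sin 119.4° = 0.8712.
R = (75.4)² × 0.8712 / 9.81 = 505 m.

505 m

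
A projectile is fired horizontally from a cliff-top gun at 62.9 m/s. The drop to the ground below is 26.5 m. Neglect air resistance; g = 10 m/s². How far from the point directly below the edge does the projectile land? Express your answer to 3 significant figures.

Initial vertical velocity is zero, so the fall time comes from h = ½ g t²: t = √(2 × 26.5 / 10) = 2.302 s.
Horizontal motion is uniform at 62.9 m/s, so x = 62.9 × 2.302 = 145 m.

145 m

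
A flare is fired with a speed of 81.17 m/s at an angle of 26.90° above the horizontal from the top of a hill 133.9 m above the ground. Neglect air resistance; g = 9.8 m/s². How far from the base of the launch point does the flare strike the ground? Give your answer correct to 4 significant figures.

Components: v_x = 81.17 cos 26.90° = 72.387 m/s, v_y = 81.17 sin 26.90° = 36.724 m/s.
Vertical: 0 = 133.9 + 36.724 t − ½(9.8) t² ⇒ 4.900 t² − 36.724 t − 133.9 = 0.
t = [36.724 + √(1348.7 + 2624.4)] / 9.800 = 10.179 s.
Horizontal: R = v_x · t = 72.387 × 10.179 = 736.8 m.

736.8 m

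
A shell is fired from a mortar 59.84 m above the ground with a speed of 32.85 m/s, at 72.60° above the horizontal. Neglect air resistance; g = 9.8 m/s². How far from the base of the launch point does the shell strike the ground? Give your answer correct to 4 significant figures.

Components: v_x = 32.85 cos 72.60° = 9.8235 m/s, v_y = 32.85 sin 72.60° = 31.347 m/s.
Vertical: 0 = 59.84 + 31.347 t − ½(9.8) t² ⇒ 4.900 t² − 31.347 t − 59.84 = 0.
t = [31.347 + √(982.63 + 1172.9)] / 9.800 = 7.9362 s.
Horizontal: R = v_x · t = 9.8235 × 7.9362 = 77.96 m.

77.96 m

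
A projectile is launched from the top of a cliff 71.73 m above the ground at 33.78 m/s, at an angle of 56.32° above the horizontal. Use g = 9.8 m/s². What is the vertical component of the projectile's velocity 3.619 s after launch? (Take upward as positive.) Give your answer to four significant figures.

-7.356 m/s

Initial vertical component: v_y0 = 33.78 sin 56.32° = 28.110 m/s.
v_y(t) = v_y0 − g t = 28.110 − 9.8 × 3.619 = -7.356 m/s.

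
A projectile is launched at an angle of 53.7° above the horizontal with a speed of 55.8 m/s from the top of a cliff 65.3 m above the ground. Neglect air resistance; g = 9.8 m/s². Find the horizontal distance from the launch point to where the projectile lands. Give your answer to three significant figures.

Components: v_x = 55.8 cos 53.7° = 33.03 m/s, v_y = 55.8 sin 53.7° = 44.97 m/s.
Vertical: 0 = 65.3 + 44.97 t − ½(9.8) t² ⇒ 4.900 t² − 44.97 t − 65.3 = 0.
t = [44.97 + √(2022 + 1280)] / 9.800 = 10.45 s.
Horizontal: R = v_x · t = 33.03 × 10.45 = 345 m.

345 m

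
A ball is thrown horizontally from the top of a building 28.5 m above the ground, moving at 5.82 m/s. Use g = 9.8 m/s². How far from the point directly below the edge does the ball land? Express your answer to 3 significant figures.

14.0 m

Initial vertical velocity is zero, so the fall time comes from h = ½ g t²: t = √(2 × 28.5 / 9.8) = 2.412 s.
Horizontal motion is uniform at 5.82 m/s, so x = 5.82 × 2.412 = 14.0 m.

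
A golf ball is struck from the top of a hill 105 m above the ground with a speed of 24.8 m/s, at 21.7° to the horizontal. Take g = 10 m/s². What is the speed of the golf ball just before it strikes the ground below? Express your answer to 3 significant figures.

v_x = 24.8 cos 21.7° = 23.04 m/s is unchanged throughout.
For the vertical component, v_y² = v_y0² + 2 g h = (9.170)² + 2×10×105 = 2184, so |v_y| = 46.73 m/s.
Impact speed = √(v_x² + v_y²) = √(530.8 + 2184) = 52.1 m/s.

52.1 m/s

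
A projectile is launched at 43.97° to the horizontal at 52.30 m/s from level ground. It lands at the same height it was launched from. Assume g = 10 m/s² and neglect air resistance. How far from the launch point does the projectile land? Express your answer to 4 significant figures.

273.4 m

For level ground, R = v₀² sin(2θ) / g.
sin(2 × 43.97°) = sin 87.940° = 0.9994.
R = (52.30)² × 0.9994 / 10 = 273.4 m.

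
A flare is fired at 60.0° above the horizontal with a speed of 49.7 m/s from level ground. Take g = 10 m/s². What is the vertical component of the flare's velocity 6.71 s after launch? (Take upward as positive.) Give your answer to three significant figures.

Initial vertical component: v_y0 = 49.7 sin 60.0° = 43.04 m/s.
v_y(t) = v_y0 − g t = 43.04 − 10 × 6.71 = -24.1 m/s.

-24.1 m/s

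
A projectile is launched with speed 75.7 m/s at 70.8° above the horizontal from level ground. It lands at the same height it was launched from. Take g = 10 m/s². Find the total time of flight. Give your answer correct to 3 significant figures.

Vertical component: v_y = 75.7 sin 70.8° = 71.49 m/s.
For a projectile landing at launch height, time of flight is t = 2 v_y / g = 2 × 71.49 / 10 = 14.3 s.

14.3 s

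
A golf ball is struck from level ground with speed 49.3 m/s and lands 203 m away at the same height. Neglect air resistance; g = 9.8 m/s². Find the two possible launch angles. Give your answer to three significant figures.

Level-ground range: R = v₀² sin(2θ)/g ⇒ sin 2θ = R g / v₀² = 203×9.8/49.3² = 0.8185.
2θ = arcsin(0.8185) = 54.93° or 180° − 54.93° = 125.07°.
So θ = 27.5° or θ = 62.5°.

27.5° and 62.5°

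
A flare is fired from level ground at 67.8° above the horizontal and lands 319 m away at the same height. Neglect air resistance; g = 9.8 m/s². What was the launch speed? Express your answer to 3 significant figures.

66.8 m/s

On level ground, R = v₀² sin(2θ) / g, so v₀ = √(R g / sin 2θ).
sin(2 × 67.8°) = 0.6997.
v₀ = √(319 × 9.8 / 0.6997) = √4468 = 66.8 m/s.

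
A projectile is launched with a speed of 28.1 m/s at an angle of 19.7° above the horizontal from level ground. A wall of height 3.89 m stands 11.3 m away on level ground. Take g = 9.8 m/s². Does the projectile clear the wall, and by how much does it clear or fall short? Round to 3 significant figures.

No — it falls 0.738 m short of clearing the wall.

v_x = 28.1 cos 19.7° = 26.46 m/s; v_y0 = 28.1 sin 19.7° = 9.472 m/s.
Time to reach the wall: t = 11.3 / 26.46 = 0.4271 s.
Height at that point: y = 9.472×0.4271 − 4.900×0.4271² = 3.152 m.
That is 3.89 − 3.152 = 0.738 m below the top of the wall, so the projectile does not clear it.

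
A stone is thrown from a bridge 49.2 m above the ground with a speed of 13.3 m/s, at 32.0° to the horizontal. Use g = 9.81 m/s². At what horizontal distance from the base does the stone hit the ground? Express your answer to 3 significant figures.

44.7 m

Components: v_x = 13.3 cos 32.0° = 11.28 m/s, v_y = 13.3 sin 32.0° = 7.048 m/s.
Vertical: 0 = 49.2 + 7.048 t − ½(9.81) t² ⇒ 4.905 t² − 7.048 t − 49.2 = 0.
t = [7.048 + √(49.67 + 965.3)] / 9.810 = 3.966 s.
Horizontal: R = v_x · t = 11.28 × 3.966 = 44.7 m.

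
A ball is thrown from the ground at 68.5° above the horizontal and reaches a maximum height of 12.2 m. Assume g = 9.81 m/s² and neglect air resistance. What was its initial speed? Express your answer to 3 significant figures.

16.6 m/s

At maximum height v_y = 0, so (v₀ sin θ)² = 2 g H.
v₀ sin 68.5° = √(2 × 9.81 × 12.2) = 15.47 m/s.
v₀ = 15.47 / sin 68.5° = 15.47 / 0.9304 = 16.6 m/s.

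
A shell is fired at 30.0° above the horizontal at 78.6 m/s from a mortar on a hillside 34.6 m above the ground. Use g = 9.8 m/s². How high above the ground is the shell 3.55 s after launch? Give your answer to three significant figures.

112 m

v_y0 = 78.6 sin 30.0° = 39.30 m/s.
y(t) = 34.6 + v_y0 t − ½ g t² = 34.6 + 39.30×3.55 − ½×9.8×3.55² = 112 m.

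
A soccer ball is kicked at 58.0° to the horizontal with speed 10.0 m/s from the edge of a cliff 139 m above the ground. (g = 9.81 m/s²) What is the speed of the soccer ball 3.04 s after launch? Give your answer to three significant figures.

v_x = 10.0 cos 58.0° = 5.299 m/s (constant).
v_y(t) = 10.0 sin 58.0° − g t = 8.480 − 9.81 × 3.04 = -21.34 m/s.
Speed = √(v_x² + v_y²) = √(28.08 + 455.4) = 22.0 m/s.

22.0 m/s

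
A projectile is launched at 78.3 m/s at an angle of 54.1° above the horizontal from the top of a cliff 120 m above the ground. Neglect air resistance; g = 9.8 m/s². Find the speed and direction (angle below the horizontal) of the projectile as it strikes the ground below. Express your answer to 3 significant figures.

92.1 m/s at 60.1° below the horizontal

v_x = 78.3 cos 54.1° = 45.91 m/s (constant).
|v_y| at impact = √((63.43)² + 2×9.8×120) = 79.85 m/s.
Speed = √(45.91² + 79.85²) = 92.1 m/s; angle = arctan(79.85/45.91) = 60.1° below horizontal.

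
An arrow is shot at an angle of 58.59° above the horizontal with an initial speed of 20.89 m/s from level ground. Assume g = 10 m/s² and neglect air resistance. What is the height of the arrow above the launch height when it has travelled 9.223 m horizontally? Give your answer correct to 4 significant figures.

11.52 m

v_x = 20.89 cos 58.59° = 10.887 m/s, v_y0 = 20.89 sin 58.59° = 17.829 m/s.
Time to reach x = 9.223 m: t = x / v_x = 9.223 / 10.887 = 0.84716 s.
y = v_y0 t − ½ g t² = 17.829×0.84716 − 5.000×0.84716² = 11.52 m.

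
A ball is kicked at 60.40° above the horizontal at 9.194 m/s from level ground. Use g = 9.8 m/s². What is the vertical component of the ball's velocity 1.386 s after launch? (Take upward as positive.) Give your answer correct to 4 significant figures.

Initial vertical component: v_y0 = 9.194 sin 60.40° = 7.9941 m/s.
v_y(t) = v_y0 − g t = 7.9941 − 9.8 × 1.386 = -5.589 m/s.

-5.589 m/s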